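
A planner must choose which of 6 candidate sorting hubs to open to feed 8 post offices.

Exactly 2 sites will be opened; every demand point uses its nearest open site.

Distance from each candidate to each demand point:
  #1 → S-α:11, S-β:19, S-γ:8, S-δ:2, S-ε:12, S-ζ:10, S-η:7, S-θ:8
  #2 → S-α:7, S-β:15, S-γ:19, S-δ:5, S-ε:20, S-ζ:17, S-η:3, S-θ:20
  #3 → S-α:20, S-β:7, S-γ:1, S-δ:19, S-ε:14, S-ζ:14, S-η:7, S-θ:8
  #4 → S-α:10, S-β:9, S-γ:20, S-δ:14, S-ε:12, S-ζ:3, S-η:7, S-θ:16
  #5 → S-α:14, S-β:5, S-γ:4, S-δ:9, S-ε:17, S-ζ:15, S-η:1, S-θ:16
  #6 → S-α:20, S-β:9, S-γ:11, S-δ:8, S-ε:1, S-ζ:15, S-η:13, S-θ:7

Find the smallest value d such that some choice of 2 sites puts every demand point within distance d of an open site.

11

Open {#1, #6}.
  Farthest demand point is S-α at distance 11 (to #1); all others are ≤ 11.
With {#4, #6} the worst case is 11.
With {#1, #3} the worst case is 12.
No size-2 selection achieves below 11.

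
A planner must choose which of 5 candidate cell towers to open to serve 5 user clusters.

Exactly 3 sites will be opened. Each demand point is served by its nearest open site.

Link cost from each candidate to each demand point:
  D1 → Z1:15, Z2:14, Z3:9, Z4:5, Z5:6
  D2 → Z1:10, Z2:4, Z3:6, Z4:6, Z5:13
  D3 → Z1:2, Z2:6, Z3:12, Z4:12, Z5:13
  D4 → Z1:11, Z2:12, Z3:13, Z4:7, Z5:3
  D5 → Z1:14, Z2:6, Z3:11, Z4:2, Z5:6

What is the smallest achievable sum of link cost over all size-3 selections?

Open {D2, D3, D5}.
  Z1→D3 2, Z2→D2 4, Z3→D2 6, Z4→D5 2, Z5→D5 6  ⇒ total 20.
Compare {D2, D3, D4}: total 21.
Compare {D1, D2, D3}: total 23.
No size-3 selection does better; minimum is 20.

20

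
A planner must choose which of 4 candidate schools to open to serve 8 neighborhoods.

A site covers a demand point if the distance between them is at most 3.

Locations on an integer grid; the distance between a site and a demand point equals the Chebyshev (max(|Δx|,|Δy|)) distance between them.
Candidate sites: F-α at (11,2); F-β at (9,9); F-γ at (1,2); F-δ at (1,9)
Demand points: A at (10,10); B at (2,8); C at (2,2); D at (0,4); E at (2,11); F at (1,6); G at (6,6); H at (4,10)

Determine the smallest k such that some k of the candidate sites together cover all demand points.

3

Coverage sets (demand points within 3 of each site):
  F-α: {}
  F-β: {A, G}
  F-γ: {C, D}
  F-δ: {B, E, F, H}
No 2 sites suffice: every size-2 union leaves at least one demand point uncovered.
But {F-β, F-γ, F-δ} covers everything, so the minimum is 3.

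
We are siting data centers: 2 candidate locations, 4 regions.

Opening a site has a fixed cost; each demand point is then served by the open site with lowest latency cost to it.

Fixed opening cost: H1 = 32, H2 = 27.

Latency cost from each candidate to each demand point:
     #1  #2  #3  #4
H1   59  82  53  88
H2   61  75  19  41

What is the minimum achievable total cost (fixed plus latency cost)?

Open {H2}: assign each demand point to its cheapest open site.
  #1→H2 61, #2→H2 75, #3→H2 19, #4→H2 41
  latency cost 196, fixed 27 → total 223.
Compare {H1, H2}: latency cost 194 + fixed 59 = 253.
Compare {H1}: latency cost 282 + fixed 32 = 314.

223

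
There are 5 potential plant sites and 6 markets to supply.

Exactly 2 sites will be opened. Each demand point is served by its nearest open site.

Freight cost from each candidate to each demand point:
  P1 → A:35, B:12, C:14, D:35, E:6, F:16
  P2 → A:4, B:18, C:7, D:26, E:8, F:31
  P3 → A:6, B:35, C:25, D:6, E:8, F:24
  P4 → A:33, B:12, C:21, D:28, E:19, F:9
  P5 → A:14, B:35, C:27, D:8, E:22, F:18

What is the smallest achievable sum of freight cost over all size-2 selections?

60

Open {P1, P3}.
  A→P3 6, B→P1 12, C→P1 14, D→P3 6, E→P1 6, F→P1 16  ⇒ total 60.
Compare {P3, P4}: total 62.
Compare {P2, P5}: total 63.
No size-2 selection does better; minimum is 60.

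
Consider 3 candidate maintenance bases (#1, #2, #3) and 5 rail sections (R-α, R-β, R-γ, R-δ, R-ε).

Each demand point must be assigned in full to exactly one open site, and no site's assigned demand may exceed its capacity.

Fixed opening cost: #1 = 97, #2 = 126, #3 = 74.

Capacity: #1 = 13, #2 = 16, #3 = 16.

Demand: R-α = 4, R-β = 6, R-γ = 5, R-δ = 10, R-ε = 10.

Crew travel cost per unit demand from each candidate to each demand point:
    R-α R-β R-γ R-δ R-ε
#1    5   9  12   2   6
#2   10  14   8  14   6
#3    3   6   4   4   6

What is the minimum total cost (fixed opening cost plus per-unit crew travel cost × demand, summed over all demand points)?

445

Open {#1, #2, #3}; cheapest assignment that respects the capacities:
  #1 (cap 13, load 10): R-δ — cost 10×2 = 20
  #2 (cap 16, load 10): R-ε — cost 10×6 = 60
  #3 (cap 16, load 15): R-α, R-β, R-γ — cost 4×3 + 6×6 + 5×4 = 68
  Shipping 148, fixed 297 → total 445.
  Any other capacity-feasible assignment to {#1, #2, #3} ships for at least 148.
Total demand is 35 and no other set of sites has combined capacity ≥ 35, so {#1, #2, #3} is the only feasible choice of open sites. Minimum: 445.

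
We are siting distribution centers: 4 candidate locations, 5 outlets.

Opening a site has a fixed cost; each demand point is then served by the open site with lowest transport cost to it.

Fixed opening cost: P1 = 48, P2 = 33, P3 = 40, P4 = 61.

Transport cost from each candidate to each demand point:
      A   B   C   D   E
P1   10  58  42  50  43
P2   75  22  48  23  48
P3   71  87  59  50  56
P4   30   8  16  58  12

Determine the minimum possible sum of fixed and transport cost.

183

Open {P2, P4}: assign each demand point to its cheapest open site.
  A→P4 30, B→P4 8, C→P4 16, D→P2 23, E→P4 12
  transport cost 89, fixed 94 → total 183.
Compare {P4}: transport cost 124 + fixed 61 = 185.
Compare {P1, P4}: transport cost 96 + fixed 109 = 205.
Compare {P1, P2, P4}: transport cost 69 + fixed 142 = 211.
All other subsets cost ≥ 185. Minimum total cost: 183.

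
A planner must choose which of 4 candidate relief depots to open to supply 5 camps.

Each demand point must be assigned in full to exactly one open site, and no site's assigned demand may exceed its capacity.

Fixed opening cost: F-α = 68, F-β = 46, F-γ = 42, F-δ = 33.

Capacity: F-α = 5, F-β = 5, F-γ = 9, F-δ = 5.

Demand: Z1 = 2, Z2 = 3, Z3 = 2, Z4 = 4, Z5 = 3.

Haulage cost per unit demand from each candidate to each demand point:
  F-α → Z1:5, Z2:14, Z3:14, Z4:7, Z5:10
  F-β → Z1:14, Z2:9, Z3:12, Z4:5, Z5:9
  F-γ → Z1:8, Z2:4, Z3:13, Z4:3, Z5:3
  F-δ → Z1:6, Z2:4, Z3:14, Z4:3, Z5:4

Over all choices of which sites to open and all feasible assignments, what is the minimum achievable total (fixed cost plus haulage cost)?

Open {F-γ, F-δ}; cheapest assignment that respects the capacities:
  F-γ (cap 9, load 9): Z3, Z4, Z5 — cost 2×13 + 4×3 + 3×3 = 47
  F-δ (cap 5, load 5): Z1, Z2 — cost 2×6 + 3×4 = 24
  Shipping 71, fixed 75 → total 146.
  Any other capacity-feasible assignment to {F-γ, F-δ} ships for at least 71.
Compare {F-β, F-γ}: its best feasible assignment gives total 176.
Compare {F-β, F-γ, F-δ}: its best feasible assignment gives total 190.
Every other set of open sites that can feasibly serve all demand totals ≥ 176 even under its best assignment. Minimum: 146.

146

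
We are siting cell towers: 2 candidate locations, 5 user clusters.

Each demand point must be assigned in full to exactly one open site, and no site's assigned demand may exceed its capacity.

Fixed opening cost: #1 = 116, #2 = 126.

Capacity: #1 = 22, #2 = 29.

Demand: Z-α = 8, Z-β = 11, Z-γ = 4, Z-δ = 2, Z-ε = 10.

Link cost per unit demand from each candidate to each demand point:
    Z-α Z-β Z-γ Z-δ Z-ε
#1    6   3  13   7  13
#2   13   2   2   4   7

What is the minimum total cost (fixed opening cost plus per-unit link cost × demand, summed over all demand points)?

Open {#1, #2}; cheapest assignment that respects the capacities:
  #1 (cap 22, load 8): Z-α — cost 8×6 = 48
  #2 (cap 29, load 27): Z-β, Z-γ, Z-δ, Z-ε — cost 11×2 + 4×2 + 2×4 + 10×7 = 108
  Shipping 156, fixed 242 → total 398.
  Any other capacity-feasible assignment to {#1, #2} ships for at least 156.
Total demand is 35 and no other set of sites has combined capacity ≥ 35, so {#1, #2} is the only feasible choice of open sites. Minimum: 398.

398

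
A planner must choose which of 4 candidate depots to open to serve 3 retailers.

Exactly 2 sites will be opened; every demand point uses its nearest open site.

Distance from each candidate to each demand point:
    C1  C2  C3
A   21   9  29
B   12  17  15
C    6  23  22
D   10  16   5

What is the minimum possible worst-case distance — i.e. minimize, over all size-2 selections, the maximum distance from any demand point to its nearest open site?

Open {A, D}.
  Farthest demand point is C1 at distance 10 (to D); all others are ≤ 10.
With {A, B} the worst case is 15.
With {B, D} the worst case is 16.
No size-2 selection achieves below 10.

10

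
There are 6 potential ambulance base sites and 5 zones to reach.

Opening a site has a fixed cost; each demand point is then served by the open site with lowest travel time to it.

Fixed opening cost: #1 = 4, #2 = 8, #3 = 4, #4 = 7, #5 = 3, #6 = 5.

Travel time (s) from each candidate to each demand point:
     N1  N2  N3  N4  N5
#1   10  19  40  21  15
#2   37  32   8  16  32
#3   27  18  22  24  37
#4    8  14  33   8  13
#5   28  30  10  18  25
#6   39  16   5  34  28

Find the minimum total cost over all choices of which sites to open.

Open {#4, #6}: assign each demand point to its cheapest open site.
  N1→#4 8, N2→#4 14, N3→#6 5, N4→#4 8, N5→#4 13
  travel time 48, fixed 12 → total 60.
Compare {#4, #5}: travel time 53 + fixed 10 = 63.
Compare {#4, #5, #6}: travel time 48 + fixed 15 = 63.
Compare {#1, #4, #6}: travel time 48 + fixed 16 = 64.
All other subsets cost ≥ 63. Minimum total cost: 60.

60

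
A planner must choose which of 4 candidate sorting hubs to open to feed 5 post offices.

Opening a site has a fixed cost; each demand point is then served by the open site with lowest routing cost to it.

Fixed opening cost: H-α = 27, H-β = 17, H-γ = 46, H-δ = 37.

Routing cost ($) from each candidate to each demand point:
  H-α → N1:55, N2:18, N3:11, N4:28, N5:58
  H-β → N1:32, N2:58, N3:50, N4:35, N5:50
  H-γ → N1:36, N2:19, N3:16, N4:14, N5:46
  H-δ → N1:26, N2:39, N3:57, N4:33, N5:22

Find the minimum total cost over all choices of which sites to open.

169

Open {H-α, H-δ}: assign each demand point to its cheapest open site.
  N1→H-δ 26, N2→H-α 18, N3→H-α 11, N4→H-α 28, N5→H-δ 22
  routing cost 105, fixed 64 → total 169.
Compare {H-γ}: routing cost 131 + fixed 46 = 177.
Compare {H-γ, H-δ}: routing cost 97 + fixed 83 = 180.
Compare {H-α, H-β}: routing cost 139 + fixed 44 = 183.
All other subsets cost ≥ 177. Minimum total cost: 169.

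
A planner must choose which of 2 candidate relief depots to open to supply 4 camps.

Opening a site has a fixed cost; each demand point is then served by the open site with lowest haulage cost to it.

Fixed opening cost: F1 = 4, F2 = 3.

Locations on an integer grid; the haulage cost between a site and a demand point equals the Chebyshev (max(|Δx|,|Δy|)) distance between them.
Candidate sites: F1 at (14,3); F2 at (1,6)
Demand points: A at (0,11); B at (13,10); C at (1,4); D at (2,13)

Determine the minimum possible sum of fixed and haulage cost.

28

Open {F1, F2}: assign each demand point to its cheapest open site.
  A→F2 5, B→F1 7, C→F2 2, D→F2 7
  haulage cost 21, fixed 7 → total 28.
Compare {F2}: haulage cost 26 + fixed 3 = 29.
Compare {F1}: haulage cost 46 + fixed 4 = 50.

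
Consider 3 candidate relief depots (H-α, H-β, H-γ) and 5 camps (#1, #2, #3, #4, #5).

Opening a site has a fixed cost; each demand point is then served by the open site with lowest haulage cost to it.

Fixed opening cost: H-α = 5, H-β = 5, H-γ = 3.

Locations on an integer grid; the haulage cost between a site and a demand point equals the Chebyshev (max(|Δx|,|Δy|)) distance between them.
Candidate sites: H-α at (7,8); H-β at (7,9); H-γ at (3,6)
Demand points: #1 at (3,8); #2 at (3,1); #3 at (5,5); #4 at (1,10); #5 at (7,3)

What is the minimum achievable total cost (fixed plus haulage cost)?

20

Open {H-γ}: assign each demand point to its cheapest open site.
  #1→H-γ 2, #2→H-γ 5, #3→H-γ 2, #4→H-γ 4, #5→H-γ 4
  haulage cost 17, fixed 3 → total 20.
Compare {H-α, H-γ}: haulage cost 17 + fixed 8 = 25.
Compare {H-β, H-γ}: haulage cost 17 + fixed 8 = 25.
Compare {H-α}: haulage cost 25 + fixed 5 = 30.
All other subsets cost ≥ 25. Minimum total cost: 20.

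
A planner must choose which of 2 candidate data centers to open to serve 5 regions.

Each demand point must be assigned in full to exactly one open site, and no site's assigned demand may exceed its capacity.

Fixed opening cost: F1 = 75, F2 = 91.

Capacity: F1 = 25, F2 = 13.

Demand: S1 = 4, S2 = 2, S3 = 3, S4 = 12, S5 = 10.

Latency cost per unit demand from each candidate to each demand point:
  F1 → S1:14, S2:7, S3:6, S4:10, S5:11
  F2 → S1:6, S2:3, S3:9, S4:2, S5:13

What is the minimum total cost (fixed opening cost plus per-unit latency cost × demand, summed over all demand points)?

Open {F1, F2}; cheapest assignment that respects the capacities:
  F1 (cap 25, load 19): S1, S2, S3, S5 — cost 4×14 + 2×7 + 3×6 + 10×11 = 198
  F2 (cap 13, load 12): S4 — cost 12×2 = 24
  Shipping 222, fixed 166 → total 388.
  Any other capacity-feasible assignment to {F1, F2} ships for at least 222.
Total demand is 31 and no other set of sites has combined capacity ≥ 31, so {F1, F2} is the only feasible choice of open sites. Minimum: 388.

388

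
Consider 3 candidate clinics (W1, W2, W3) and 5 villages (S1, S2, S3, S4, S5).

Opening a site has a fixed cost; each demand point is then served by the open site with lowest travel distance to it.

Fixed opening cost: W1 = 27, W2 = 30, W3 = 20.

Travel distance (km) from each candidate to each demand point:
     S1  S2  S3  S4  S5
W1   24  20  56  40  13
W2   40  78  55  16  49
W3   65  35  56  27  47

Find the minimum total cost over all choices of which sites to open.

Open {W1}: assign each demand point to its cheapest open site.
  S1→W1 24, S2→W1 20, S3→W1 56, S4→W1 40, S5→W1 13
  travel distance 153, fixed 27 → total 180.
Compare {W1, W2}: travel distance 128 + fixed 57 = 185.
Compare {W1, W3}: travel distance 140 + fixed 47 = 187.
Compare {W1, W2, W3}: travel distance 128 + fixed 77 = 205.
All other subsets cost ≥ 185. Minimum total cost: 180.

180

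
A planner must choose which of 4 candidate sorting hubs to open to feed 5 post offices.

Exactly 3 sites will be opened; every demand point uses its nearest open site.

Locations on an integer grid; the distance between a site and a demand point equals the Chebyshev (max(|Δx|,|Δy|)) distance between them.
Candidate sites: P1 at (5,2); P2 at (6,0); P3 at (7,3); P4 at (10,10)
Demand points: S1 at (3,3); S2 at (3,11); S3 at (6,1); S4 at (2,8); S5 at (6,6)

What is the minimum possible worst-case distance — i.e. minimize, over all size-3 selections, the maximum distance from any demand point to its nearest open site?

Open {P1, P2, P4}.
  Farthest demand point is S2 at distance 7 (to P4); all others are ≤ 7.
With {P1, P3, P4} the worst case is 7.
With {P2, P3, P4} the worst case is 7.
No size-3 selection achieves below 7.

7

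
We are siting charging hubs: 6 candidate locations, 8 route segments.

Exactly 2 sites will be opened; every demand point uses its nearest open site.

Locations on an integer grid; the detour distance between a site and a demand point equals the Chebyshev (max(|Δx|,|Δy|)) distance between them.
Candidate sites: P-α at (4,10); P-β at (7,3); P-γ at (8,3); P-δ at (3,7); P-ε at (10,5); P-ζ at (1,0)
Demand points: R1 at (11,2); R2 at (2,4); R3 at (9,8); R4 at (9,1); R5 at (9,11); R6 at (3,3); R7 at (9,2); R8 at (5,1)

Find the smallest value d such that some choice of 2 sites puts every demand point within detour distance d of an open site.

5

Open {P-α, P-β}.
  Farthest demand point is R2 at detour distance 5 (to P-β); all others are ≤ 5.
With {P-α, P-γ} the worst case is 6.
With {P-β, P-δ} the worst case is 6.
No size-2 selection achieves below 5.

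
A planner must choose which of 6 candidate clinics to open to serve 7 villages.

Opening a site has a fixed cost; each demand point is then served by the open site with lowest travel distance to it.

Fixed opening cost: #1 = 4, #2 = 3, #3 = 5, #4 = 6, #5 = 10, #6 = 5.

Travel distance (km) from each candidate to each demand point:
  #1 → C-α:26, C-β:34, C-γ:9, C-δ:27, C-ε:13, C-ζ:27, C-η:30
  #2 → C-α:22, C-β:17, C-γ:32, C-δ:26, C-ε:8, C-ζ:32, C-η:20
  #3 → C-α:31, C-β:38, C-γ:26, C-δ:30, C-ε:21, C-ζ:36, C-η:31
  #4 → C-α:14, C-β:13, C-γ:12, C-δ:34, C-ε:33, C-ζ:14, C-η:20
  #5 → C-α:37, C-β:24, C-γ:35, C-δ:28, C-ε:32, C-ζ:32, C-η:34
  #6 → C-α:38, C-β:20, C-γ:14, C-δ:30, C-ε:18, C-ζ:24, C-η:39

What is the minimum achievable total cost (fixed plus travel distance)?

Open {#2, #4}: assign each demand point to its cheapest open site.
  C-α→#4 14, C-β→#4 13, C-γ→#4 12, C-δ→#2 26, C-ε→#2 8, C-ζ→#4 14, C-η→#2 20
  travel distance 107, fixed 9 → total 116.
Compare {#1, #2, #4}: travel distance 104 + fixed 13 = 117.
Compare {#1, #4}: travel distance 110 + fixed 10 = 120.
Compare {#2, #3, #4}: travel distance 107 + fixed 14 = 121.
All other subsets cost ≥ 117. Minimum total cost: 116.

116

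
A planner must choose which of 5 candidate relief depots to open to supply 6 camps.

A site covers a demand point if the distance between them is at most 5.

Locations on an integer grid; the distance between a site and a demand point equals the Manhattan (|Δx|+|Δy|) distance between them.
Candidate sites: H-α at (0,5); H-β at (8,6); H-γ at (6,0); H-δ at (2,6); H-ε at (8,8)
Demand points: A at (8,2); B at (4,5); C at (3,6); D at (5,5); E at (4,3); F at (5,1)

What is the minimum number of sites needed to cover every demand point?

Coverage sets (demand points within 5 of each site):
  H-α: {B, C, D}
  H-β: {A, B, C, D}
  H-γ: {A, E, F}
  H-δ: {B, C, D, E}
  H-ε: {}
No single site covers all 6 demand points.
But {H-α, H-γ} covers everything, so the minimum is 2.

2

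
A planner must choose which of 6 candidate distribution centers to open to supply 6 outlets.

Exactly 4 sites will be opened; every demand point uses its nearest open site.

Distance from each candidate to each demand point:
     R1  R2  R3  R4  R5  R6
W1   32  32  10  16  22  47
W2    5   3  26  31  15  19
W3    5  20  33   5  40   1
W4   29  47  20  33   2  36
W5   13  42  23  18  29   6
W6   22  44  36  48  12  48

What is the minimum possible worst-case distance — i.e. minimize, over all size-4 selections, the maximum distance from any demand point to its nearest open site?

Open {W1, W2, W3, W4}.
  Farthest demand point is R3 at distance 10 (to W1); all others are ≤ 10.
With {W1, W2, W3, W6} the worst case is 12.
With {W1, W2, W3, W5} the worst case is 15.
No size-4 selection achieves below 10.

10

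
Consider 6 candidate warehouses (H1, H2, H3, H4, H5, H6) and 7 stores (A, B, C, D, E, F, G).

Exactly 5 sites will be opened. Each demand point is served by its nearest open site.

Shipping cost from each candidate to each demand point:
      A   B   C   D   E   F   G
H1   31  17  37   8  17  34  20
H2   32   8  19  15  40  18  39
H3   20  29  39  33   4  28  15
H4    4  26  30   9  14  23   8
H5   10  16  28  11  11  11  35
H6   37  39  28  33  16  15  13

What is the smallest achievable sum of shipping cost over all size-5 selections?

62

Open {H1, H2, H3, H4, H5}.
  A→H4 4, B→H2 8, C→H2 19, D→H1 8, E→H3 4, F→H5 11, G→H4 8  ⇒ total 62.
Compare {H2, H3, H4, H5, H6}: total 63.
Compare {H1, H2, H3, H4, H6}: total 66.
No size-5 selection does better; minimum is 62.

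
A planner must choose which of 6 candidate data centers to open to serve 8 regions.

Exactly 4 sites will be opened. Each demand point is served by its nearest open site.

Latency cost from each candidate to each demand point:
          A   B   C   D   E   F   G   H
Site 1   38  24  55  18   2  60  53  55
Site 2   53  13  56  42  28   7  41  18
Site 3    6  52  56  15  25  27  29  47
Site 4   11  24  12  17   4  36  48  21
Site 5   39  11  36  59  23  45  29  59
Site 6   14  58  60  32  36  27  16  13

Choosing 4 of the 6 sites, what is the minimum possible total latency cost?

Open {Site 2, Site 3, Site 4, Site 6}.
  A→Site 3 6, B→Site 2 13, C→Site 4 12, D→Site 3 15, E→Site 4 4, F→Site 2 7, G→Site 6 16, H→Site 6 13  ⇒ total 86.
Compare {Site 1, Site 2, Site 4, Site 6}: total 91.
Compare {Site 2, Site 4, Site 5, Site 6}: total 91.
No size-4 selection does better; minimum is 86.

86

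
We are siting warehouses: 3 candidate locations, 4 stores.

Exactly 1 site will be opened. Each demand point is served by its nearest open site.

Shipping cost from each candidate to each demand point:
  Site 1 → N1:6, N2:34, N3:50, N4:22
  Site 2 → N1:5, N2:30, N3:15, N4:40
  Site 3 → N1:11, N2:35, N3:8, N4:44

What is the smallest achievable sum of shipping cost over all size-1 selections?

Open {Site 2}.
  N1→Site 2 5, N2→Site 2 30, N3→Site 2 15, N4→Site 2 40  ⇒ total 90.
Compare {Site 3}: total 98.
Compare {Site 1}: total 112.

90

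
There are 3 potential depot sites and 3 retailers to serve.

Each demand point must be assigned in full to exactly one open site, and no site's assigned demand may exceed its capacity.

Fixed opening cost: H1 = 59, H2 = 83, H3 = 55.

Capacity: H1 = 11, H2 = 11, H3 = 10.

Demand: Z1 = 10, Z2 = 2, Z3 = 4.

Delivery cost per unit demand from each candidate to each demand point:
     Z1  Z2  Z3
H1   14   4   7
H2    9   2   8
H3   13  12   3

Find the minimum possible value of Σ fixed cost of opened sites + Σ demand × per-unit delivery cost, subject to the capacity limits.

Open {H2, H3}; cheapest assignment that respects the capacities:
  H2 (cap 11, load 10): Z1 — cost 10×9 = 90
  H3 (cap 10, load 6): Z2, Z3 — cost 2×12 + 4×3 = 36
  Shipping 126, fixed 138 → total 264.
  Any other capacity-feasible assignment to {H2, H3} ships for at least 126.
Compare {H1, H2}: its best feasible assignment gives total 268.
Compare {H1, H3}: its best feasible assignment gives total 280.
Every other set of open sites that can feasibly serve all demand totals ≥ 268 even under its best assignment. Minimum: 264.

264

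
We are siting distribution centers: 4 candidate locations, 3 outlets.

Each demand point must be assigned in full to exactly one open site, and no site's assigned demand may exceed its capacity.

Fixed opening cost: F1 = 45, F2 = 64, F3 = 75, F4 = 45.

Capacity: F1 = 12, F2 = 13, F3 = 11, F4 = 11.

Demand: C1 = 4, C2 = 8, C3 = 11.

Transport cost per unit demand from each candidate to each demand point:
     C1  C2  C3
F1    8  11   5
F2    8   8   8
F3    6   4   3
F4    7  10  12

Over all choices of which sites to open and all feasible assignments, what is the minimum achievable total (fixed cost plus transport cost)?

260

Open {F1, F2}; cheapest assignment that respects the capacities:
  F1 (cap 12, load 11): C3 — cost 11×5 = 55
  F2 (cap 13, load 12): C1, C2 — cost 4×8 + 8×8 = 96
  Shipping 151, fixed 109 → total 260.
  Any other capacity-feasible assignment to {F1, F2} ships for at least 151.
Compare {F2, F3}: its best feasible assignment gives total 268.
Compare {F1, F3}: its best feasible assignment gives total 273.
Every other set of open sites that can feasibly serve all demand totals ≥ 268 even under its best assignment. Minimum: 260.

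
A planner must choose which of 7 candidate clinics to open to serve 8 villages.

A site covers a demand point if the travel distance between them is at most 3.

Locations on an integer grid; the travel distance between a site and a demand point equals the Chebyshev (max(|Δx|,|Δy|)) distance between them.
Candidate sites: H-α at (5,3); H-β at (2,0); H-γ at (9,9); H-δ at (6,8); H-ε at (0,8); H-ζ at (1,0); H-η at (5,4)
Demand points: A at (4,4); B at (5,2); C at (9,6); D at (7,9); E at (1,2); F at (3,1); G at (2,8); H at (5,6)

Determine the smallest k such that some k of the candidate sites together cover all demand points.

4

Coverage sets (demand points within 3 of each site):
  H-α: {A, B, F, H}
  H-β: {B, E, F}
  H-γ: {C, D}
  H-δ: {C, D, H}
  H-ε: {G}
  H-ζ: {E, F}
  H-η: {A, B, F, H}
No 3 sites suffice: every size-3 union leaves at least one demand point uncovered.
But {H-α, H-β, H-γ, H-ε} covers everything, so the minimum is 4.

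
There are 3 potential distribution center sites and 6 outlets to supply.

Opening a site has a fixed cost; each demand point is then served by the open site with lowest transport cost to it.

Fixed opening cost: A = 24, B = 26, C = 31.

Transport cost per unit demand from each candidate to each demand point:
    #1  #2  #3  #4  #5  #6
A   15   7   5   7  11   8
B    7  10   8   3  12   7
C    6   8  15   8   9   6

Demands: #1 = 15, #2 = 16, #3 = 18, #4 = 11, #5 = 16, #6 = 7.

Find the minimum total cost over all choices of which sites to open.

Open {A, B, C}: assign each demand point to its cheapest open site.
  #1→C 15×6=90, #2→A 16×7=112, #3→A 18×5=90, #4→B 11×3=33, #5→C 16×9=144, #6→C 7×6=42
  transport cost 511, fixed 81 → total 592.
Compare {A, C}: transport cost 555 + fixed 55 = 610.
Compare {A, B}: transport cost 565 + fixed 50 = 615.
Compare {B, C}: transport cost 581 + fixed 57 = 638.
All other subsets cost ≥ 610. Minimum total cost: 592.

592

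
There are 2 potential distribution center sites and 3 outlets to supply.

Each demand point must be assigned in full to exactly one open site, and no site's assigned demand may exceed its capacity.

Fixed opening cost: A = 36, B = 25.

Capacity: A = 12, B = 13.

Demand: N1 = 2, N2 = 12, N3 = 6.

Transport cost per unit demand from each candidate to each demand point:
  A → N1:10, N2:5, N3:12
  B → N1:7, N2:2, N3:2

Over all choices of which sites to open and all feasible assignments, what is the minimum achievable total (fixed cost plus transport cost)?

147

Open {A, B}; cheapest assignment that respects the capacities:
  A (cap 12, load 12): N2 — cost 12×5 = 60
  B (cap 13, load 8): N1, N3 — cost 2×7 + 6×2 = 26
  Shipping 86, fixed 61 → total 147.
  Any other capacity-feasible assignment to {A, B} ships for at least 86.
Total demand is 20 and no other set of sites has combined capacity ≥ 20, so {A, B} is the only feasible choice of open sites. Minimum: 147.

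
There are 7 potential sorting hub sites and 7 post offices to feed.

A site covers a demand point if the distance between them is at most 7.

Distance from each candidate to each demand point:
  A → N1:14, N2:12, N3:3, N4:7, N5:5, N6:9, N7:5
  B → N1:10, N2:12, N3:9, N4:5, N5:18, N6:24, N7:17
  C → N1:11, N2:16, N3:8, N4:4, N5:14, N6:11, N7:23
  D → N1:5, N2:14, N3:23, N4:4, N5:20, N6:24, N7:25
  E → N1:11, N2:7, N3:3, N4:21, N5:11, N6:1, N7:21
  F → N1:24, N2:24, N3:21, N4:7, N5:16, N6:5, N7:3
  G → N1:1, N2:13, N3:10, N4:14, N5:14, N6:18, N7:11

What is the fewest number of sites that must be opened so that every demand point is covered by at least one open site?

Coverage sets (demand points within 7 of each site):
  A: {N3, N4, N5, N7}
  B: {N4}
  C: {N4}
  D: {N1, N4}
  E: {N2, N3, N6}
  F: {N4, N6, N7}
  G: {N1}
No 2 sites suffice: every size-2 union leaves at least one demand point uncovered.
But {A, D, E} covers everything, so the minimum is 3.

3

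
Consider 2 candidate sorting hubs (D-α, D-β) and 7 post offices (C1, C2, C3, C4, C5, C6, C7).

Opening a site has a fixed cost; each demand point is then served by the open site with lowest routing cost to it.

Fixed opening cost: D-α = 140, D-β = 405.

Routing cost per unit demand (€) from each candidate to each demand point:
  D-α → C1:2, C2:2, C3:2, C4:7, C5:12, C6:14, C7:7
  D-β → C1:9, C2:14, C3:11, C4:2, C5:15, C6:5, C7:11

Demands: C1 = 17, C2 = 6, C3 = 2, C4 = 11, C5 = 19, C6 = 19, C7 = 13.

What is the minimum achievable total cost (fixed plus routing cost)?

852

Open {D-α}: assign each demand point to its cheapest open site.
  C1→D-α 17×2=34, C2→D-α 6×2=12, C3→D-α 2×2=4, C4→D-α 11×7=77, C5→D-α 19×12=228, C6→D-α 19×14=266, C7→D-α 13×7=91
  routing cost 712, fixed 140 → total 852.
Compare {D-α, D-β}: routing cost 486 + fixed 545 = 1031.
Compare {D-β}: routing cost 804 + fixed 405 = 1209.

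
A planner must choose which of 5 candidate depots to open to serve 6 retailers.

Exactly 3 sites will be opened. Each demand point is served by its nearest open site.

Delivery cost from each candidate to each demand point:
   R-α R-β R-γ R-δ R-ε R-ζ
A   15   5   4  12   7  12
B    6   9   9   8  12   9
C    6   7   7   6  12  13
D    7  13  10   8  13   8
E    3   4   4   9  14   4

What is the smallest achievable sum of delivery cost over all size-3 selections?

Open {A, C, E}.
  R-α→E 3, R-β→E 4, R-γ→A 4, R-δ→C 6, R-ε→A 7, R-ζ→E 4  ⇒ total 28.
Compare {A, B, E}: total 30.
Compare {A, D, E}: total 30.
No size-3 selection does better; minimum is 28.

28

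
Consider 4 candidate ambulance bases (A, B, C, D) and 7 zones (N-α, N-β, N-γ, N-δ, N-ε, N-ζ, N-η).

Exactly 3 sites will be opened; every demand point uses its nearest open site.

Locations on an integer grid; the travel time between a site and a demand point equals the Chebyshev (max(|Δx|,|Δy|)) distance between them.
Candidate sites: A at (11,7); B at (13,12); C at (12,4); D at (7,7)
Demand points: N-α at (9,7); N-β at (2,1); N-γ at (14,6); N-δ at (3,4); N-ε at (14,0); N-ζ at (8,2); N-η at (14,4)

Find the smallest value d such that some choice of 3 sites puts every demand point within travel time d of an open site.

Open {A, C, D}.
  Farthest demand point is N-β at travel time 6 (to D); all others are ≤ 6.
With {B, C, D} the worst case is 6.
With {A, B, D} the worst case is 7.
No size-3 selection achieves below 6.

6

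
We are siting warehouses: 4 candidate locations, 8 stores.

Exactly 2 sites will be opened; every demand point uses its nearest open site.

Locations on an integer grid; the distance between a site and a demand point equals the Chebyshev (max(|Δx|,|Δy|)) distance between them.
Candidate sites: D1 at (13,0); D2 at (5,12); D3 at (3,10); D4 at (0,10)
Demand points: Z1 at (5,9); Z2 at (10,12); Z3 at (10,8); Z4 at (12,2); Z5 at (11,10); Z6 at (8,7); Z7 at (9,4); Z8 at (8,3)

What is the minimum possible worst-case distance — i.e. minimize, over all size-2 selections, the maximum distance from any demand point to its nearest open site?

6

Open {D1, D2}.
  Farthest demand point is Z5 at distance 6 (to D2); all others are ≤ 6.
With {D1, D3} the worst case is 8.
With {D2, D3} the worst case is 9.
No size-2 selection achieves below 6.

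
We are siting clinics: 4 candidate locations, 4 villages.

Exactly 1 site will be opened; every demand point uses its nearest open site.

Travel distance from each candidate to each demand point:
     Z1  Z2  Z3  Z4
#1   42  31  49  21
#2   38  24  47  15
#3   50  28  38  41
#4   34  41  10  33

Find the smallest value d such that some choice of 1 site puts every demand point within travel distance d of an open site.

Open {#4}.
  Farthest demand point is Z2 at travel distance 41 (to #4); all others are ≤ 41.
With {#2} the worst case is 47.
With {#1} the worst case is 49.
No size-1 selection achieves below 41.

41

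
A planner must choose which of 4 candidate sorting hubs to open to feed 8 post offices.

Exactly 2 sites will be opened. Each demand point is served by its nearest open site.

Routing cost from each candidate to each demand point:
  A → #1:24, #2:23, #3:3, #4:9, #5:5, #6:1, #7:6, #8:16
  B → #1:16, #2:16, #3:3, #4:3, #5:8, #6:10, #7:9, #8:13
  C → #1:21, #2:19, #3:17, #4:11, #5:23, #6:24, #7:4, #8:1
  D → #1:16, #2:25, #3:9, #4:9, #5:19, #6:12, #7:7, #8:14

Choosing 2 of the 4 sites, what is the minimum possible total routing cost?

61

Open {B, C}.
  #1→B 16, #2→B 16, #3→B 3, #4→B 3, #5→B 8, #6→B 10, #7→C 4, #8→C 1  ⇒ total 61.
Compare {A, B}: total 63.
Compare {A, C}: total 63.
No size-2 selection does better; minimum is 61.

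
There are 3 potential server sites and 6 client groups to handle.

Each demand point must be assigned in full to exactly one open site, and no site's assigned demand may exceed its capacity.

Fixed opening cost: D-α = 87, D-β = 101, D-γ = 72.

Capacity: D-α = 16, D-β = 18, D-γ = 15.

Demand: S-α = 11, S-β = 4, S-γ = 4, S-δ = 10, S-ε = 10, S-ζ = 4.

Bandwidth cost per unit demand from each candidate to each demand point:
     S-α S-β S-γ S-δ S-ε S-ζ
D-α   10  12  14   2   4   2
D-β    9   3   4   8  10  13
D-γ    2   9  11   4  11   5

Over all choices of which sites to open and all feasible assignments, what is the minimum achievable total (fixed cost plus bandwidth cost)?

438

Open {D-α, D-β, D-γ}; cheapest assignment that respects the capacities:
  D-α (cap 16, load 14): S-δ, S-ζ — cost 10×2 + 4×2 = 28
  D-β (cap 18, load 18): S-β, S-γ, S-ε — cost 4×3 + 4×4 + 10×10 = 128
  D-γ (cap 15, load 11): S-α — cost 11×2 = 22
  Shipping 178, fixed 260 → total 438.
  Any other capacity-feasible assignment to {D-α, D-β, D-γ} ships for at least 178.
Total demand is 43 and no other set of sites has combined capacity ≥ 43, so {D-α, D-β, D-γ} is the only feasible choice of open sites. Minimum: 438.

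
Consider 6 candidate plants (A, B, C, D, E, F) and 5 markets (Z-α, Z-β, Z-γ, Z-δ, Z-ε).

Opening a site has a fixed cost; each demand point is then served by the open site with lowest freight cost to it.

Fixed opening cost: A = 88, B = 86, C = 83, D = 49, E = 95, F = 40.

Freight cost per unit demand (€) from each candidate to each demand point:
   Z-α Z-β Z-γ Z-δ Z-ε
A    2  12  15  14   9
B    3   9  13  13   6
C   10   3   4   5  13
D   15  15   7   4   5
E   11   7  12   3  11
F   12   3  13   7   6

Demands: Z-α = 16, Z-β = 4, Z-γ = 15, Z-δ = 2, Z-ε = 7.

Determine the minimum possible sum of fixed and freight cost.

Open {B, C}: assign each demand point to its cheapest open site.
  Z-α→B 16×3=48, Z-β→C 4×3=12, Z-γ→C 15×4=60, Z-δ→C 2×5=10, Z-ε→B 7×6=42
  freight cost 172, fixed 169 → total 341.
Compare {A, C}: freight cost 177 + fixed 171 = 348.
Compare {A, D}: freight cost 228 + fixed 137 = 365.
Compare {B, D}: freight cost 232 + fixed 135 = 367.
All other subsets cost ≥ 348. Minimum total cost: 341.

341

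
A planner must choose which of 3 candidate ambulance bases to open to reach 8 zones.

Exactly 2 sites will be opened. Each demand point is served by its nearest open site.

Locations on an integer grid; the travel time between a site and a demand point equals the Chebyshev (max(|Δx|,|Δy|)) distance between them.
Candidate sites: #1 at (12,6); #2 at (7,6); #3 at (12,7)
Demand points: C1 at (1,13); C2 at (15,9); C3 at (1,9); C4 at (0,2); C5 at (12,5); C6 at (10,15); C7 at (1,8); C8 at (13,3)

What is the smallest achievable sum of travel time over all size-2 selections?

42

Open {#1, #2}.
  C1→#2 7, C2→#1 3, C3→#2 6, C4→#2 7, C5→#1 1, C6→#1 9, C7→#2 6, C8→#1 3  ⇒ total 42.
Compare {#2, #3}: total 43.
Compare {#1, #3}: total 60.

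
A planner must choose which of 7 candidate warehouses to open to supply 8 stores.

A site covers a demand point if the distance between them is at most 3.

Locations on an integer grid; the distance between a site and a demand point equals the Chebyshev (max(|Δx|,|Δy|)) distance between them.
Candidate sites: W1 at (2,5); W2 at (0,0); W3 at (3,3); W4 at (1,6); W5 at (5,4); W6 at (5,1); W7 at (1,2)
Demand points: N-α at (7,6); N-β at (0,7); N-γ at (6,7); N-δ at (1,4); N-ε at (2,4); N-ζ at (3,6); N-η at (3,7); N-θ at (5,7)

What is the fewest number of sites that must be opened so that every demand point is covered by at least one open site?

2

Coverage sets (demand points within 3 of each site):
  W1: {N-β, N-δ, N-ε, N-ζ, N-η, N-θ}
  W2: {}
  W3: {N-δ, N-ε, N-ζ}
  W4: {N-β, N-δ, N-ε, N-ζ, N-η}
  W5: {N-α, N-γ, N-ε, N-ζ, N-η, N-θ}
  W6: {N-ε}
  W7: {N-δ, N-ε}
No single site covers all 8 demand points.
But {W1, W5} covers everything, so the minimum is 2.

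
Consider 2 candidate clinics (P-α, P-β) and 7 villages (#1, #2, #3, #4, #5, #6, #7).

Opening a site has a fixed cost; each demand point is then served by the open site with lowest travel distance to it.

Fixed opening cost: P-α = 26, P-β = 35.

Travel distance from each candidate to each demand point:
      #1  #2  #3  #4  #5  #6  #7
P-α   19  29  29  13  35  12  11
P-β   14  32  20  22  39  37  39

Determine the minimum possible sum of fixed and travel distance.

Open {P-α}: assign each demand point to its cheapest open site.
  #1→P-α 19, #2→P-α 29, #3→P-α 29, #4→P-α 13, #5→P-α 35, #6→P-α 12, #7→P-α 11
  travel distance 148, fixed 26 → total 174.
Compare {P-α, P-β}: travel distance 134 + fixed 61 = 195.
Compare {P-β}: travel distance 203 + fixed 35 = 238.

174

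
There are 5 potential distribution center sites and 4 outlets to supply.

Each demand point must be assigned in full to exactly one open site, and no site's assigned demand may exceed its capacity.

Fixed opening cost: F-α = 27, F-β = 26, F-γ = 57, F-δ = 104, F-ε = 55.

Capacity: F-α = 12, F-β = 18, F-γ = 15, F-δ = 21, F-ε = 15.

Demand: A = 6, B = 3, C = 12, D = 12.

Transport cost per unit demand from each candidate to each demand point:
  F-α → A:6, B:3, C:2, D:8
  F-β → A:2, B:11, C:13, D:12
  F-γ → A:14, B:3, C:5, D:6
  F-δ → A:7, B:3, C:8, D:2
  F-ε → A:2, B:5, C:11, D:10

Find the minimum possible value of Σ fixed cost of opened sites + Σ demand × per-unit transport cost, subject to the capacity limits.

Open {F-α, F-β, F-δ}; cheapest assignment that respects the capacities:
  F-α (cap 12, load 12): C — cost 12×2 = 24
  F-β (cap 18, load 6): A — cost 6×2 = 12
  F-δ (cap 21, load 15): B, D — cost 3×3 + 12×2 = 33
  Shipping 69, fixed 157 → total 226.
  Any other capacity-feasible assignment to {F-α, F-β, F-δ} ships for at least 69.
Compare {F-α, F-β, F-γ}: its best feasible assignment gives total 227.
Compare {F-α, F-δ}: its best feasible assignment gives total 230.
Every other set of open sites that can feasibly serve all demand totals ≥ 227 even under its best assignment. Minimum: 226.

226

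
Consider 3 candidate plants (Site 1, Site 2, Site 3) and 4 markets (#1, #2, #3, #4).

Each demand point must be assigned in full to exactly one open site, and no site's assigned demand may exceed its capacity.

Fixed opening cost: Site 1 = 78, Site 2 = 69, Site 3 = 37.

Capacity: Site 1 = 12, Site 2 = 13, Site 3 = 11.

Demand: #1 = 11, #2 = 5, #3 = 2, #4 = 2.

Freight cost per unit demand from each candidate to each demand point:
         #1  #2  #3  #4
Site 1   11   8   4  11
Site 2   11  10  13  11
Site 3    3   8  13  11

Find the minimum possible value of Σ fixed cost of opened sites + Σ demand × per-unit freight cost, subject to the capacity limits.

218

Open {Site 1, Site 3}; cheapest assignment that respects the capacities:
  Site 1 (cap 12, load 9): #2, #3, #4 — cost 5×8 + 2×4 + 2×11 = 70
  Site 3 (cap 11, load 11): #1 — cost 11×3 = 33
  Shipping 103, fixed 115 → total 218.
  Any other capacity-feasible assignment to {Site 1, Site 3} ships for at least 103.
Compare {Site 2, Site 3}: its best feasible assignment gives total 237.
Compare {Site 1, Site 2, Site 3}: its best feasible assignment gives total 287.
Every other set of open sites that can feasibly serve all demand totals ≥ 237 even under its best assignment. Minimum: 218.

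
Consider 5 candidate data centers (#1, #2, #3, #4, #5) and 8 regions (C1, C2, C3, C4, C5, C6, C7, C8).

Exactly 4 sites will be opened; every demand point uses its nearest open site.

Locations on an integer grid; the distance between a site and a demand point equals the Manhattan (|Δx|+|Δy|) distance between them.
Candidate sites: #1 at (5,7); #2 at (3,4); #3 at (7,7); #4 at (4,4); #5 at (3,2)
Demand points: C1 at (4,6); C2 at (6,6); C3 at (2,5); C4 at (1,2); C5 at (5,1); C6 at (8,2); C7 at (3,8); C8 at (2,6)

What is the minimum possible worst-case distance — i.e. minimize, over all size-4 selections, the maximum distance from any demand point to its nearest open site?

5

Open {#1, #2, #3, #5}.
  Farthest demand point is C6 at distance 5 (to #5); all others are ≤ 5.
With {#1, #2, #4, #5} the worst case is 5.
With {#1, #3, #4, #5} the worst case is 5.
No size-4 selection achieves below 5.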